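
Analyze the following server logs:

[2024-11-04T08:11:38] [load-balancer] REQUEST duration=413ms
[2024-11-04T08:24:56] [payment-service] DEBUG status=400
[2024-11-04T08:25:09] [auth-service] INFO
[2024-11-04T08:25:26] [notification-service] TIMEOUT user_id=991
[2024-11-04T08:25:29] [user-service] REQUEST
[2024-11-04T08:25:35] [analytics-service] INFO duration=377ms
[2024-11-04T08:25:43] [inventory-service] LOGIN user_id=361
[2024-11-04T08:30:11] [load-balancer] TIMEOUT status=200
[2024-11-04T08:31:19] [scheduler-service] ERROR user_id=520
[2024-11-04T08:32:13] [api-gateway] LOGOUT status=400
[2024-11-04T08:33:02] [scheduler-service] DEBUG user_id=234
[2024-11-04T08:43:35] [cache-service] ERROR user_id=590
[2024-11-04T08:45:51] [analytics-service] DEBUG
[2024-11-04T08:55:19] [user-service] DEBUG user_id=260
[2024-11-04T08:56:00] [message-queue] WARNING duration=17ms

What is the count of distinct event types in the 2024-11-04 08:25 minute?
4

To count unique event types:

1. Filter events in the minute starting at 2024-11-04 08:25
2. Extract event types from matching entries
3. Count unique types: 4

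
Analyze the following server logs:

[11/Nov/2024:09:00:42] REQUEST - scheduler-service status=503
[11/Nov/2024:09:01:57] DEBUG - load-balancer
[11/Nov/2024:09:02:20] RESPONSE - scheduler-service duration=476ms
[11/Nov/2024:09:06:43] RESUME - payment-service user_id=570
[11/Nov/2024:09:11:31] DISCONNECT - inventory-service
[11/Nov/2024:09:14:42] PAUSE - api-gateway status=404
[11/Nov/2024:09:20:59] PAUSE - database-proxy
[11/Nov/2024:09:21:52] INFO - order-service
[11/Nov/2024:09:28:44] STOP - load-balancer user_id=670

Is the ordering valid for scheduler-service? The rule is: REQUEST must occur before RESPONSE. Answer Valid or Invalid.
Valid

To validate ordering:

1. Required order: REQUEST → RESPONSE
2. Rule: REQUEST must occur before RESPONSE
3. Check actual order of events for scheduler-service
4. Result: Valid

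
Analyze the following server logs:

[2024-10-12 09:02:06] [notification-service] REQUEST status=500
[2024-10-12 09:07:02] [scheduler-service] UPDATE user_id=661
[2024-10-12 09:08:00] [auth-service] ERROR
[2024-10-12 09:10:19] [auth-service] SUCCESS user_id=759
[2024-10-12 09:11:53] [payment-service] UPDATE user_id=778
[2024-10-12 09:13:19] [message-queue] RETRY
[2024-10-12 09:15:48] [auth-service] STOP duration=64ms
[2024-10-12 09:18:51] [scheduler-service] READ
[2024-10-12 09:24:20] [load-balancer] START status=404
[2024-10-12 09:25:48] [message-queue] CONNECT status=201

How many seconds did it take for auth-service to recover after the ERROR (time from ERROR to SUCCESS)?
139

To calculate recovery time:

1. Find ERROR event for auth-service: 2024-10-12 09:08:00
2. Find next SUCCESS event for auth-service: 2024-10-12 09:10:19
3. Recovery time: 2024-10-12 09:10:19 - 2024-10-12 09:08:00 = 139 seconds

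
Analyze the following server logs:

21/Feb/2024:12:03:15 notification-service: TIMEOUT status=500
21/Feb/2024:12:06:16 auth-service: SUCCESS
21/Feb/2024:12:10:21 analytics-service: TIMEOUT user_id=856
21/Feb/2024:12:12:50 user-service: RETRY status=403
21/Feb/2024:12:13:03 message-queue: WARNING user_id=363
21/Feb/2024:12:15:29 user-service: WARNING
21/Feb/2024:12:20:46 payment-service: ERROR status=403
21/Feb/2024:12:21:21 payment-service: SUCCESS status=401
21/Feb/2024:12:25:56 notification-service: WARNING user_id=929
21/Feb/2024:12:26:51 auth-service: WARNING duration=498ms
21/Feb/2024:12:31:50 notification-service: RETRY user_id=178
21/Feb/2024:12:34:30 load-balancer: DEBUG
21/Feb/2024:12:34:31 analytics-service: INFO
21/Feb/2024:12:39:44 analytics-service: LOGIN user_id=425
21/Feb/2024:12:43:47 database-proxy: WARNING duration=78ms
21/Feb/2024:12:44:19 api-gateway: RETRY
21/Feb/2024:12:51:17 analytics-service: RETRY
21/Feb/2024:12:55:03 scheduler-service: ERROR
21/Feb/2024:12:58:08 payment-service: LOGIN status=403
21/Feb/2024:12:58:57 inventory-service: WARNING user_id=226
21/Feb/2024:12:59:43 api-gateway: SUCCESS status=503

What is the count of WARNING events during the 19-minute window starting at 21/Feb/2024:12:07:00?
3

To count events in the time window:

1. Window boundaries: 21/Feb/2024:12:07:00 to 21/Feb/2024:12:26:00
2. Filter for WARNING events within this window
3. Count matching events: 3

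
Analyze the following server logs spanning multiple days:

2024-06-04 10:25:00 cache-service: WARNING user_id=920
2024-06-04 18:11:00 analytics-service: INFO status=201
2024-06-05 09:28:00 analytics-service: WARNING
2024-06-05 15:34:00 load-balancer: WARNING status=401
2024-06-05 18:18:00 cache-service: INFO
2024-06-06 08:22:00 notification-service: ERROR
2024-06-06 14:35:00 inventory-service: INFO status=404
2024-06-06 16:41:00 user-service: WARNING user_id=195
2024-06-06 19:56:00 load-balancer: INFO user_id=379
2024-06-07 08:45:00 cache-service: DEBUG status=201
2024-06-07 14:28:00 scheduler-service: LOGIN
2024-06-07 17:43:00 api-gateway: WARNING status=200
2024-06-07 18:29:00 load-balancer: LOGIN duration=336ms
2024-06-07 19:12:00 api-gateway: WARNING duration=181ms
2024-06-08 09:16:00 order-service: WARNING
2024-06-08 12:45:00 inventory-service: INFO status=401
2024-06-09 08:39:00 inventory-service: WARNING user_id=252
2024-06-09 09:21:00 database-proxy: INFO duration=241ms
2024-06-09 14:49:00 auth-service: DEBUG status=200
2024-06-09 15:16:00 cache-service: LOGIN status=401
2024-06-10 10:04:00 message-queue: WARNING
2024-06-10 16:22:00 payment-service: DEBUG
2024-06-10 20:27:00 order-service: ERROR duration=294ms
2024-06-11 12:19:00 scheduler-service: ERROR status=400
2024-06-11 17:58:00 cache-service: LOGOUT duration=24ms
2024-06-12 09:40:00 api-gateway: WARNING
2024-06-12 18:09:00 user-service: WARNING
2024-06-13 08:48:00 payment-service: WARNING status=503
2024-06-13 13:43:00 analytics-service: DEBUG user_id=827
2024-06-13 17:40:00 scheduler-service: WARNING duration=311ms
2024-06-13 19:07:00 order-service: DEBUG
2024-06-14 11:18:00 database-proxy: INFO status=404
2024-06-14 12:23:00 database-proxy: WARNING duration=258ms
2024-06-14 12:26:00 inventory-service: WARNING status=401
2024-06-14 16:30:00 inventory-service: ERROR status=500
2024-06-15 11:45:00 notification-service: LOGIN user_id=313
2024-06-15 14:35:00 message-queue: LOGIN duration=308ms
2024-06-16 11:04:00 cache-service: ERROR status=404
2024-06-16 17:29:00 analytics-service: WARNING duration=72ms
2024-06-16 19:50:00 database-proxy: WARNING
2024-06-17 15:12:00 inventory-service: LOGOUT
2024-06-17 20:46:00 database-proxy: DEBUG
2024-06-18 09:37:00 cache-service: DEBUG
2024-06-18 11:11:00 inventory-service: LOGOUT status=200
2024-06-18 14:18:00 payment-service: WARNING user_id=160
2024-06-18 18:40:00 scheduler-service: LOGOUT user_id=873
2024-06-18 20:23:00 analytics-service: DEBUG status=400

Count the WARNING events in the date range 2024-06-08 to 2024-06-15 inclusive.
9

To filter by date range:

1. Date range: 2024-06-08 through 2024-06-15, both dates inclusive
2. Filter for WARNING events whose date falls in this range
3. Count matching events: 9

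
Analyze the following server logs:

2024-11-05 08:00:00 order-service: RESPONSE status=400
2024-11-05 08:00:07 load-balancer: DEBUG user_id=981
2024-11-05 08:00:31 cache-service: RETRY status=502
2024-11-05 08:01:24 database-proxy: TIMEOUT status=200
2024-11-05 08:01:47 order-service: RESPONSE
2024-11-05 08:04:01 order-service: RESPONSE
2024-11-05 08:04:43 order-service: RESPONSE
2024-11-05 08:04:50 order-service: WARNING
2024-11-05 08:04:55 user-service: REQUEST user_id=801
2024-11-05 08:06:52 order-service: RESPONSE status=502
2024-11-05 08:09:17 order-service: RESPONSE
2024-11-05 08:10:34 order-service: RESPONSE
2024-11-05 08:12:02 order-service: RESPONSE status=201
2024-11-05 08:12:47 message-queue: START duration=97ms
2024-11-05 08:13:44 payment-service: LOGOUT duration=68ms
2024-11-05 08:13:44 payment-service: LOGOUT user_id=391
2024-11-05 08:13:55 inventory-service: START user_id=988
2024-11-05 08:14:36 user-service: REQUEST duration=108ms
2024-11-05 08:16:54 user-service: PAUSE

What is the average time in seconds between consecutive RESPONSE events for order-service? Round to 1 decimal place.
103.1

To calculate average interval:

1. Find all RESPONSE events for order-service in order
2. Calculate time gaps between consecutive events
3. Compute mean of gaps: 722 / 7 = 103.1 seconds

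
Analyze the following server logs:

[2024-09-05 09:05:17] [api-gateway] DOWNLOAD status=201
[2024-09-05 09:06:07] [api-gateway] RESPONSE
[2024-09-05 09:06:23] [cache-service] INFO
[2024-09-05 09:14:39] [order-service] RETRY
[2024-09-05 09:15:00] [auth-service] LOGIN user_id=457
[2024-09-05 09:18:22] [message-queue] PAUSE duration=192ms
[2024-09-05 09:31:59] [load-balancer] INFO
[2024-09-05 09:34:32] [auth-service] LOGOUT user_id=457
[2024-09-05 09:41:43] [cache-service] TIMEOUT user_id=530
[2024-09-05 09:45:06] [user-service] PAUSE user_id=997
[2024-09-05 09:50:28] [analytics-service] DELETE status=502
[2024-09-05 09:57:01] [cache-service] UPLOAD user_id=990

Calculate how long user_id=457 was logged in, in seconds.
1172

To calculate session duration:

1. Find LOGIN event for user_id=457: 2024-09-05 09:15:00
2. Find LOGOUT event for user_id=457: 2024-09-05 09:34:32
3. Session duration: 2024-09-05 09:34:32 - 2024-09-05 09:15:00 = 1172 seconds (19 minutes)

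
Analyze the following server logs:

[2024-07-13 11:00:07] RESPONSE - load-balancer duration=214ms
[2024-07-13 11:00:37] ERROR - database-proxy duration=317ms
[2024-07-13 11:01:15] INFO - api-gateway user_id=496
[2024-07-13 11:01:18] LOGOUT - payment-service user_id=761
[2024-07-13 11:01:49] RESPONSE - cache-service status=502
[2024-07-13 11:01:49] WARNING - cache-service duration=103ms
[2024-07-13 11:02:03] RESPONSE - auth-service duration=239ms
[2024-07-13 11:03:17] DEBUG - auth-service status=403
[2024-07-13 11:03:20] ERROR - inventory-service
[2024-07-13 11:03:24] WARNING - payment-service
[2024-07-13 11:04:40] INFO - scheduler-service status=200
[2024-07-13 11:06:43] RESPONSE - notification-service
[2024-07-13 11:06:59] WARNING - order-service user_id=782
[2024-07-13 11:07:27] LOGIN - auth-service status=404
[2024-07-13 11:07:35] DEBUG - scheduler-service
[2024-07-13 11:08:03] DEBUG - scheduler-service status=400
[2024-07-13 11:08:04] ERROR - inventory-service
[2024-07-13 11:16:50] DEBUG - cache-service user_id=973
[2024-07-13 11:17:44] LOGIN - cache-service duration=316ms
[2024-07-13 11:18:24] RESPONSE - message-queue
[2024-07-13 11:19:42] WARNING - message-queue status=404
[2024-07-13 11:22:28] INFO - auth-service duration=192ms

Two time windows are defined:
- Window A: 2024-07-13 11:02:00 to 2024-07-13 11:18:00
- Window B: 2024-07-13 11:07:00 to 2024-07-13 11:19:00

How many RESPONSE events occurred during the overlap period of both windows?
0

To find overlap events:

1. Window A: 2024-07-13 11:02:00 to 2024-07-13 11:18:00
2. Window B: 2024-07-13 11:07:00 to 2024-07-13 11:19:00
3. Overlap period: 2024-07-13 11:07:00 to 2024-07-13 11:18:00
4. Count RESPONSE events in overlap: 0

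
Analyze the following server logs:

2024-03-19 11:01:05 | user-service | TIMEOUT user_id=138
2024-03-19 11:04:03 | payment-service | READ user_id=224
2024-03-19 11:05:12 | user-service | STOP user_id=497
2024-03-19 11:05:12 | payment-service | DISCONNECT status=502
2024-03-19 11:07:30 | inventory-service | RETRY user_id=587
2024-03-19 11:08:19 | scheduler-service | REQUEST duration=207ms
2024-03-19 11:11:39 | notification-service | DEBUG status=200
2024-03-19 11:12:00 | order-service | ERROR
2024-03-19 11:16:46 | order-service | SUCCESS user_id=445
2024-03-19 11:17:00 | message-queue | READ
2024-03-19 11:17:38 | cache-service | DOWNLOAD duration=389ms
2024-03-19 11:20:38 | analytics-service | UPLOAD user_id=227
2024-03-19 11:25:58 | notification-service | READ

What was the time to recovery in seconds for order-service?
286

To calculate recovery time:

1. Find ERROR event for order-service: 2024-03-19 11:12:00
2. Find next SUCCESS event for order-service: 2024-03-19 11:16:46
3. Recovery time: 2024-03-19 11:16:46 - 2024-03-19 11:12:00 = 286 seconds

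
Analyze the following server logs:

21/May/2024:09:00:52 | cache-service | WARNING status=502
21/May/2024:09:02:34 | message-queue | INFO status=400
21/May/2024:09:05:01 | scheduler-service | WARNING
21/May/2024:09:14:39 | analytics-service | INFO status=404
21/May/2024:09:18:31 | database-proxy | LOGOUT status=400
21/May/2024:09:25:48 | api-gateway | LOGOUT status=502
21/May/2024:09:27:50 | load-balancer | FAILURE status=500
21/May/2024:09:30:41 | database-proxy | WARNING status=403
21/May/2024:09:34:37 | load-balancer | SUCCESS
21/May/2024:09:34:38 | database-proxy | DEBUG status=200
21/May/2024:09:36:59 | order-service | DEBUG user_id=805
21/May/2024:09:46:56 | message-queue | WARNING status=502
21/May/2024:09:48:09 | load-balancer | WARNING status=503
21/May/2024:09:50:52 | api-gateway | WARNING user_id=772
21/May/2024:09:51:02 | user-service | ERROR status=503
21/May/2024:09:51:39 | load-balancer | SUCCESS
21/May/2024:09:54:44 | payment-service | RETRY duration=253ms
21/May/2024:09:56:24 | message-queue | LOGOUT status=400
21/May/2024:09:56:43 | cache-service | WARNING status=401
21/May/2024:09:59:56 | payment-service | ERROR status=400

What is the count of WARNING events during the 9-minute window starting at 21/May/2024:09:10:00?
0

To count events in the time window:

1. Window boundaries: 21/May/2024:09:10:00 to 21/May/2024:09:19:00
2. Filter for WARNING events within this window
3. Count matching events: 0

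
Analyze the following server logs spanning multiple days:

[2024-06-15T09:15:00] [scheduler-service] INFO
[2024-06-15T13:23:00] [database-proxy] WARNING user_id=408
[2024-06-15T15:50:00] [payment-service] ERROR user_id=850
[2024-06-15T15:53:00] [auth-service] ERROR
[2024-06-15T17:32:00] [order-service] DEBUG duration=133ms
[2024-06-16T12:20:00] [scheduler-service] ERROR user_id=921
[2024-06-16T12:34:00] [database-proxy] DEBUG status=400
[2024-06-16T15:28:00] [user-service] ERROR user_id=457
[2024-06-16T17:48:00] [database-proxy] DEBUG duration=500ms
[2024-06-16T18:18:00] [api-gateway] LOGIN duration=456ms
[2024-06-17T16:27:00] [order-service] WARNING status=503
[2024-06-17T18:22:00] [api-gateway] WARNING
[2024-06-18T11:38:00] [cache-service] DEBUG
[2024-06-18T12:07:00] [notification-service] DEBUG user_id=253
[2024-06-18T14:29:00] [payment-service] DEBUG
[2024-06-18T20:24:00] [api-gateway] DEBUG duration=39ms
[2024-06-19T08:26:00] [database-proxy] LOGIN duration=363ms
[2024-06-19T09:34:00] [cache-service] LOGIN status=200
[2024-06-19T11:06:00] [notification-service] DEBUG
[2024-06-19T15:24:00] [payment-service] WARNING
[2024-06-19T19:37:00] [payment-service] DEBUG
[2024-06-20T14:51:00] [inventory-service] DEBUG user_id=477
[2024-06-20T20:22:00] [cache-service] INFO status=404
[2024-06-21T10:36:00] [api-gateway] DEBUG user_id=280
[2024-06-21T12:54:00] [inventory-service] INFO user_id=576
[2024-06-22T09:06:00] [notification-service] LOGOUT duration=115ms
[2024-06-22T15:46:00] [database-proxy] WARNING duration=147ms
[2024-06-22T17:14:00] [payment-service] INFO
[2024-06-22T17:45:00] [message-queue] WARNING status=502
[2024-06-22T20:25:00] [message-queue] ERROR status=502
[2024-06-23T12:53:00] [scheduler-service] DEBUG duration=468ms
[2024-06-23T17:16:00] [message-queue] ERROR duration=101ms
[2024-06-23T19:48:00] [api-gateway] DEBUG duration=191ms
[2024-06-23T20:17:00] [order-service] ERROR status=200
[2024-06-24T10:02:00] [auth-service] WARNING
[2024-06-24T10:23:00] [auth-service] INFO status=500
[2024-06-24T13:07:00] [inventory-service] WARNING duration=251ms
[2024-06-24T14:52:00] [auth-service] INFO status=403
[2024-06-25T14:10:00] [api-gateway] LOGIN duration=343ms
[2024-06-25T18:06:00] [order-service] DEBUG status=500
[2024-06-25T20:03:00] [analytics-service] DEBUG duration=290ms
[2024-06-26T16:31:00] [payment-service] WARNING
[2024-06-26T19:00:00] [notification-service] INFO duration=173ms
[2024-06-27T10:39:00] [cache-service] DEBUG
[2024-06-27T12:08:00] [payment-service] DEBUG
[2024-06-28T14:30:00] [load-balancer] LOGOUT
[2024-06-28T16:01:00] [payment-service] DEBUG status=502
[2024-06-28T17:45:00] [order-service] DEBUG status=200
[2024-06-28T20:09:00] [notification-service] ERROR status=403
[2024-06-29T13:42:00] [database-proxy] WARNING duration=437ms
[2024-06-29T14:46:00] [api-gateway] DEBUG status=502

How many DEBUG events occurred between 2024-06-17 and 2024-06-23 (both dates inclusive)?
10

To filter by date range:

1. Date range: 2024-06-17 through 2024-06-23, both dates inclusive
2. Filter for DEBUG events whose date falls in this range
3. Count matching events: 10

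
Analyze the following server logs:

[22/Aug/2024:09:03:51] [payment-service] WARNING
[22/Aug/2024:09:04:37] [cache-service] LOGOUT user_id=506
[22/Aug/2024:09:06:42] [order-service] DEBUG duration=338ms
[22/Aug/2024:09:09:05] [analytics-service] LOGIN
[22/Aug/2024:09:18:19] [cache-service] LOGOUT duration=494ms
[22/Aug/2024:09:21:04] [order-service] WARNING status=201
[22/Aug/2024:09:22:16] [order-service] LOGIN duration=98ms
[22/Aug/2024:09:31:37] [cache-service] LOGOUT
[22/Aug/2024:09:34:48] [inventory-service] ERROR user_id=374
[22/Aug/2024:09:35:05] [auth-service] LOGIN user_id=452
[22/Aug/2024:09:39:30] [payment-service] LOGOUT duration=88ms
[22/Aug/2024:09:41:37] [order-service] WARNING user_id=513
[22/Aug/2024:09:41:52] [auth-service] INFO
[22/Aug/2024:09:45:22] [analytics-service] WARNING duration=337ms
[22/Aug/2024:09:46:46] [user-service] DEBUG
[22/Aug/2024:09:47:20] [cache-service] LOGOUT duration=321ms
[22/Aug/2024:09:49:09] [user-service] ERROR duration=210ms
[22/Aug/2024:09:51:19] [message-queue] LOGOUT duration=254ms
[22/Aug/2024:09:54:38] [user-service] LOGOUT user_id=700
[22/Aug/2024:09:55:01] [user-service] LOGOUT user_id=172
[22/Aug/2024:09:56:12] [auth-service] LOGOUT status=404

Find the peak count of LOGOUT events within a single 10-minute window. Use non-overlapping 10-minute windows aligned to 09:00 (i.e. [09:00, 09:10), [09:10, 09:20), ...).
4

To find the burst window:

1. Divide the log period into non-overlapping 10-minute windows starting at 09:00
2. Count LOGOUT events in each window
3. Find the window with maximum count
4. Maximum events in a window: 4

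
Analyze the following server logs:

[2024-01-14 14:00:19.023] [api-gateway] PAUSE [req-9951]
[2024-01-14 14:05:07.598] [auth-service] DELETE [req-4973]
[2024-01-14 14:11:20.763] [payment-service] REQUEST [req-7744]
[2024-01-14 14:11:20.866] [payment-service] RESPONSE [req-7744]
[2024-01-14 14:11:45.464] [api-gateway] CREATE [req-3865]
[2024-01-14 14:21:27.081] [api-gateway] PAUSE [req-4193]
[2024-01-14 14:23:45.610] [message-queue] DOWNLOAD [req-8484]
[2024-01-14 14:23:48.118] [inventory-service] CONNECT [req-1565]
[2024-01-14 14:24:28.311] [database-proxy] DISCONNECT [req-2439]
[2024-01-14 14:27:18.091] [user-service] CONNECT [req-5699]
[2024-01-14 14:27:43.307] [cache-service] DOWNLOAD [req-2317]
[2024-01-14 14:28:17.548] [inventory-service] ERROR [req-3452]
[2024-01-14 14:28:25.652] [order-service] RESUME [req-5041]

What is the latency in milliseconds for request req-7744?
103

To calculate latency:

1. Find REQUEST with id req-7744: 2024-01-14 14:11:20.763
2. Find RESPONSE with id req-7744: 2024-01-14 14:11:20.866
3. Latency: 2024-01-14 14:11:20.866 - 2024-01-14 14:11:20.763 = 103ms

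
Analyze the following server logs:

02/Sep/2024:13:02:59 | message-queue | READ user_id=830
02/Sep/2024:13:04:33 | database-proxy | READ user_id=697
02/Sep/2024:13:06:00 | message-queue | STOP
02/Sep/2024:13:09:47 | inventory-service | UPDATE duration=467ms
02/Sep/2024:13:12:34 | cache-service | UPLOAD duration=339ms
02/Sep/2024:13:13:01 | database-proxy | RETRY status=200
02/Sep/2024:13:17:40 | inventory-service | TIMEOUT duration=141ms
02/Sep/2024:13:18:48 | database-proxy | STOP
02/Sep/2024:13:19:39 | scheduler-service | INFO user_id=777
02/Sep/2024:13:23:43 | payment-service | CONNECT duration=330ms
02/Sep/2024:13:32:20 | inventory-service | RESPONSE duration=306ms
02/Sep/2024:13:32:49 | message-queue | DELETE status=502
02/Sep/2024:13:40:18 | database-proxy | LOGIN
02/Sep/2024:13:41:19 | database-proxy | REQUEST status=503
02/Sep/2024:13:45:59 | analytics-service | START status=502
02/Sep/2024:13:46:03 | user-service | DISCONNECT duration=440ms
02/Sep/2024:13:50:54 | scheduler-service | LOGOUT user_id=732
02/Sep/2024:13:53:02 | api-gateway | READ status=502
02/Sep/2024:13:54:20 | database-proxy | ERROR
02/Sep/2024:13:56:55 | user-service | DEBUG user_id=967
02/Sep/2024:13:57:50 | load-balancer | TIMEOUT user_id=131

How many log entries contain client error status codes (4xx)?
0

To find matching entries:

1. Pattern to match: client error status codes (4xx)
2. Scan each log entry for the pattern
3. Count matches: 0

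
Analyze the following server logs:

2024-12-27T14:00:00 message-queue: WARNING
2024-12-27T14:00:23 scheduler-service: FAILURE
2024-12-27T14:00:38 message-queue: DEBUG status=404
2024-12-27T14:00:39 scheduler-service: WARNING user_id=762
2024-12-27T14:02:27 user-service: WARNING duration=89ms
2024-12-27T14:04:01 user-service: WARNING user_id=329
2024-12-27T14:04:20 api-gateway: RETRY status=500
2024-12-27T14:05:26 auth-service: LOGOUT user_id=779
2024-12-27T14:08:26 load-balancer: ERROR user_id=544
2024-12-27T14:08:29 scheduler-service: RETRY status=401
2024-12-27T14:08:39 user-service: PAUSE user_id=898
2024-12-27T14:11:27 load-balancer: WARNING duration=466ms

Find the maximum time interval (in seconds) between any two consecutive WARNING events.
446

To find the longest gap:

1. Extract all WARNING events in chronological order
2. Calculate time differences between consecutive events
3. Find the maximum difference
4. Longest gap: 446 seconds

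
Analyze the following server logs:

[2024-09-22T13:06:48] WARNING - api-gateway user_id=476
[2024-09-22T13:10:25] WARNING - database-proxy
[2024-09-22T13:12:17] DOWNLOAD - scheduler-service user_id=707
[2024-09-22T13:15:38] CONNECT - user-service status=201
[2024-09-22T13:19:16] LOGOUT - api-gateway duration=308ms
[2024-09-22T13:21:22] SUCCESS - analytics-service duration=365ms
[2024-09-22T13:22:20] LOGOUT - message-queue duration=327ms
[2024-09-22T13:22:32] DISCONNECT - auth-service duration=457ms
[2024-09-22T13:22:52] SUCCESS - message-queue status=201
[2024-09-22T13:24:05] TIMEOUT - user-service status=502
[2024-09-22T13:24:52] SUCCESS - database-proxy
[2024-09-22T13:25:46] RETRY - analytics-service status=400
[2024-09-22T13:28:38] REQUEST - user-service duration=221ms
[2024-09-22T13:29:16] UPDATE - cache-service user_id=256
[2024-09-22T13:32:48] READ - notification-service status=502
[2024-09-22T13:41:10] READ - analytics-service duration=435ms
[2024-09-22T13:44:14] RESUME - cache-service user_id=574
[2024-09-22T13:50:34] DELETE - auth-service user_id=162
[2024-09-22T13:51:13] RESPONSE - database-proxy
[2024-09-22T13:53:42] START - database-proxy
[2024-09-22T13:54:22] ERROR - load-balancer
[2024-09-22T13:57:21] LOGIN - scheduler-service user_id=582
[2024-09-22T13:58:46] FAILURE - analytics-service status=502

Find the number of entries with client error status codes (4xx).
1

To find matching entries:

1. Pattern to match: client error status codes (4xx)
2. Scan each log entry for the pattern
3. Count matches: 1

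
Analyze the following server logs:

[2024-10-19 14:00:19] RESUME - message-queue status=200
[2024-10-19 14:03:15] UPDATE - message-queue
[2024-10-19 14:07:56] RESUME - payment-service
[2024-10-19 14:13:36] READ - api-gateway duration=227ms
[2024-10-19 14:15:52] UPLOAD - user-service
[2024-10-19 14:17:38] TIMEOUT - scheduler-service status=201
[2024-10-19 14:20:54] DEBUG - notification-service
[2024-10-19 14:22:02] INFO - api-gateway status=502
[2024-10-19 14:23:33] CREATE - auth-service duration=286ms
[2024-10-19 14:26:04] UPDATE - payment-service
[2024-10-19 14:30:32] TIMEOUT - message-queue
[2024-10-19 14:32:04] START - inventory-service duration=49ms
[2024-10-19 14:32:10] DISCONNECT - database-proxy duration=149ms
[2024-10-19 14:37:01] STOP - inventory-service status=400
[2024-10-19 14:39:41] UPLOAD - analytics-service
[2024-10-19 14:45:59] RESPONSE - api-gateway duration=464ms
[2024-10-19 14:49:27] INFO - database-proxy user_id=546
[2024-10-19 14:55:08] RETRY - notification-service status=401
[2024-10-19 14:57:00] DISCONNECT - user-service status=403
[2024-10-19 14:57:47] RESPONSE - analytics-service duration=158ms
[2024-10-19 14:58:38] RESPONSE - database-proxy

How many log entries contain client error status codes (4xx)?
3

To find matching entries:

1. Pattern to match: client error status codes (4xx)
2. Scan each log entry for the pattern
3. Count matches: 3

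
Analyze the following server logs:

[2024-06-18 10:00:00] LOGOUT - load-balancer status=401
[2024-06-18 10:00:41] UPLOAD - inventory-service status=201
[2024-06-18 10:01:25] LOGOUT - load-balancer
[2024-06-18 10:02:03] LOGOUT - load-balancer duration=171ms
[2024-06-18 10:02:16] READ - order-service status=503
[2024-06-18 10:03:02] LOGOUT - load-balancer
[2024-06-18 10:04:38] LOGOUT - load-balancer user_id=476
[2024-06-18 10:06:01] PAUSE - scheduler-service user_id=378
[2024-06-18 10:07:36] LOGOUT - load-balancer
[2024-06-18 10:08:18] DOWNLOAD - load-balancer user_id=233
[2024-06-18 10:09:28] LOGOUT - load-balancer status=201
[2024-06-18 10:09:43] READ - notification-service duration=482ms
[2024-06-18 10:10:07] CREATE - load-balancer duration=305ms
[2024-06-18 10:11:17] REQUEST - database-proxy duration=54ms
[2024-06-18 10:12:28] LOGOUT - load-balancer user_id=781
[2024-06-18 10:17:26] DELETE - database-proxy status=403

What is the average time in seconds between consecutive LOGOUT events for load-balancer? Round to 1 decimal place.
106.9

To calculate average interval:

1. Find all LOGOUT events for load-balancer in order
2. Calculate time gaps between consecutive events
3. Compute mean of gaps: 748 / 7 = 106.9 seconds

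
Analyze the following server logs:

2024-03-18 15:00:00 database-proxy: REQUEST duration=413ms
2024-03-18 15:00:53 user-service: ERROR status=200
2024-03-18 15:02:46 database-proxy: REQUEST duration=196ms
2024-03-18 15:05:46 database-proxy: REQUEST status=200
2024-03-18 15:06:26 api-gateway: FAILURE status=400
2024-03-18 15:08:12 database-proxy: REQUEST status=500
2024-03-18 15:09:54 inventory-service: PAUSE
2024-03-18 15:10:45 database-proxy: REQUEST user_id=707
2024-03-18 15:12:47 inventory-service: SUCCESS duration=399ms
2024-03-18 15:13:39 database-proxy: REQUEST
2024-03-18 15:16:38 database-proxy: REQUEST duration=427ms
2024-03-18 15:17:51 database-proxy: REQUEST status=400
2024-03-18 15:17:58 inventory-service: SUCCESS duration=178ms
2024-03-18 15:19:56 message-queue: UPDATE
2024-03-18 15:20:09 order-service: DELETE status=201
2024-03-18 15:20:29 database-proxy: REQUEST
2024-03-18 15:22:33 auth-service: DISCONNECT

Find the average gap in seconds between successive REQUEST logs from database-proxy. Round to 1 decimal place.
153.6

To calculate average interval:

1. Find all REQUEST events for database-proxy in order
2. Calculate time gaps between consecutive events
3. Compute mean of gaps: 1229 / 8 = 153.6 seconds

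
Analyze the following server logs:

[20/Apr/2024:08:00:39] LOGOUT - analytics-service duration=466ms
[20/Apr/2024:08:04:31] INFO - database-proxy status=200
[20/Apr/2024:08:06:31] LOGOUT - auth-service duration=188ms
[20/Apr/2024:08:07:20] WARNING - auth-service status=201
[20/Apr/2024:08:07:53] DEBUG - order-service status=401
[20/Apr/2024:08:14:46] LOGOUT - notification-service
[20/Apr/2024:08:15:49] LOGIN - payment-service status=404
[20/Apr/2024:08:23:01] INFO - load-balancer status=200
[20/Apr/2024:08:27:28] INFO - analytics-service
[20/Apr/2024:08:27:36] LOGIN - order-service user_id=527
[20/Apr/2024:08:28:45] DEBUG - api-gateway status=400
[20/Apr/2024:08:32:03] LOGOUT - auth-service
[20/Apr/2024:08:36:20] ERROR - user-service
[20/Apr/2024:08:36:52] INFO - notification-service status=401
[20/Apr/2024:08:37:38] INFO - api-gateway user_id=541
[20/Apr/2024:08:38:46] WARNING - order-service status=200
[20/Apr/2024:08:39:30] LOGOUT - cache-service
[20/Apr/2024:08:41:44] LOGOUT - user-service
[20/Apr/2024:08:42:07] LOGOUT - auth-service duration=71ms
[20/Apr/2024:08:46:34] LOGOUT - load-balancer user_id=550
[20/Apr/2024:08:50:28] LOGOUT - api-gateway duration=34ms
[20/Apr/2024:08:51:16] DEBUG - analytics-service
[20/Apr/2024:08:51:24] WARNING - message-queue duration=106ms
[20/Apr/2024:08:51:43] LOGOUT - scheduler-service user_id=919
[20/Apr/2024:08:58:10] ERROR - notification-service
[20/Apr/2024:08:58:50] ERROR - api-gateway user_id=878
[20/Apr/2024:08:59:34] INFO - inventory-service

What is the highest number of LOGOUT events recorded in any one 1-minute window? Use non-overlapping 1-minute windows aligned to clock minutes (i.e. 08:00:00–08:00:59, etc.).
1

To find the burst window:

1. Divide the log period into non-overlapping 1-minute windows starting at 08:00
2. Count LOGOUT events in each window
3. Find the window with maximum count
4. Maximum events in a window: 1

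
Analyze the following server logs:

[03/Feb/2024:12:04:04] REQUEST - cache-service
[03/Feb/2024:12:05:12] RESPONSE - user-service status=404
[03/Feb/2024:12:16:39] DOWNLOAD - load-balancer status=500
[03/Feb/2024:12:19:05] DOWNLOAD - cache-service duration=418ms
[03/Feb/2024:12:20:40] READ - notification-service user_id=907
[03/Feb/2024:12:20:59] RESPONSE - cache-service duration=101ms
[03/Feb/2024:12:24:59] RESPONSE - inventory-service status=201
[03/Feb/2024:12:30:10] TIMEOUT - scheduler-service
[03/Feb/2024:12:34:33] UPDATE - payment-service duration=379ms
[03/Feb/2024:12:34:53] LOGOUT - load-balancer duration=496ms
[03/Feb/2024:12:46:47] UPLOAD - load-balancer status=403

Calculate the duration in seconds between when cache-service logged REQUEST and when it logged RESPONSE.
1015

To find the time between events:

1. Locate the first REQUEST event for cache-service: 03/Feb/2024:12:04:04
2. Locate the first RESPONSE event for cache-service: 03/Feb/2024:12:20:59
3. Calculate the difference: 03/Feb/2024:12:20:59 - 03/Feb/2024:12:04:04 = 1015 seconds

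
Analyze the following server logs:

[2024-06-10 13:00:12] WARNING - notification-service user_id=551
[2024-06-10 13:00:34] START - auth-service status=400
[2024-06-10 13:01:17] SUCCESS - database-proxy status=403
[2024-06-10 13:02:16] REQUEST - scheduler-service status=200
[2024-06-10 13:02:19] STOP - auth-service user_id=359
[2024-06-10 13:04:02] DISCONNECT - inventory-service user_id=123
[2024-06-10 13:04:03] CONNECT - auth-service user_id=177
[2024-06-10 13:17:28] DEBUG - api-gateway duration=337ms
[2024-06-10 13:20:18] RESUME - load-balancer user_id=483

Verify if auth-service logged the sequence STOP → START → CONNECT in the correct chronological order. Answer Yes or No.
No

To verify sequence order:

1. Find all events in sequence STOP → START → CONNECT for auth-service
2. Extract their timestamps
3. Check if timestamps are in ascending order
4. Result: No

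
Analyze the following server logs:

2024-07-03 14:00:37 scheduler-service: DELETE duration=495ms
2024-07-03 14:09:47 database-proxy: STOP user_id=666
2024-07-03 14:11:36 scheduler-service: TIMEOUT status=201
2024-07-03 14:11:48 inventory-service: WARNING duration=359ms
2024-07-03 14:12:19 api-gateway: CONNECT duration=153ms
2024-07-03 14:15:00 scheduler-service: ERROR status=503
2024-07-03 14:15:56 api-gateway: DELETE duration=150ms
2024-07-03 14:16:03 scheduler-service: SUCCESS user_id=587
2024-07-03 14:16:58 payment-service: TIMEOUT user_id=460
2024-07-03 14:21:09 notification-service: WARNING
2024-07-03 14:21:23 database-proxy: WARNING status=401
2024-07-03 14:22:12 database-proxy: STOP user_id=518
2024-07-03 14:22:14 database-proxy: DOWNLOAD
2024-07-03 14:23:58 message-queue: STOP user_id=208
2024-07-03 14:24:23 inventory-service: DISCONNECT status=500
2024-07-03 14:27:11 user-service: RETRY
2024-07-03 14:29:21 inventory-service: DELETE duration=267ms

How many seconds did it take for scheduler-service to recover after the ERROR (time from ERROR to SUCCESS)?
63

To calculate recovery time:

1. Find ERROR event for scheduler-service: 2024-07-03 14:15:00
2. Find next SUCCESS event for scheduler-service: 2024-07-03 14:16:03
3. Recovery time: 2024-07-03 14:16:03 - 2024-07-03 14:15:00 = 63 seconds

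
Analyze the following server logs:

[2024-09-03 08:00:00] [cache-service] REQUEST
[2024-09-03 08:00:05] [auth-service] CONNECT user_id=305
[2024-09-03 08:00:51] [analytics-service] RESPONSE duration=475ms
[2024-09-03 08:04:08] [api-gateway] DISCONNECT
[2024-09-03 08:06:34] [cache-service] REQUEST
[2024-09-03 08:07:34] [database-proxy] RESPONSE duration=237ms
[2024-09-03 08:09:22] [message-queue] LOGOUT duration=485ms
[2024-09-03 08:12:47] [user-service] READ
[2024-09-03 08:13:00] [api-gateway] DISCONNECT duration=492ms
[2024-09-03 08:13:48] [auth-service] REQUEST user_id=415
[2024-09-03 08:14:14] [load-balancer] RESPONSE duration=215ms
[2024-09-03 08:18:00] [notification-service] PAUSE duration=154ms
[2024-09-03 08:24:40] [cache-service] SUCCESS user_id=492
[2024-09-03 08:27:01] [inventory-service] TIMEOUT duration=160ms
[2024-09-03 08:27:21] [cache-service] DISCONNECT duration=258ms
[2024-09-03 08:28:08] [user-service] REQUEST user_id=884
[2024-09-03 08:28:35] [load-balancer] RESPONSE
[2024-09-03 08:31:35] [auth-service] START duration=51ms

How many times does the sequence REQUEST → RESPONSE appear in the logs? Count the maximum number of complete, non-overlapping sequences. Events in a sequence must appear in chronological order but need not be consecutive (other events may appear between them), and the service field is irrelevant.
4

To count sequences:

1. Look for pattern: REQUEST → RESPONSE
2. Greedily scan the log in chronological order, matching each sequence element in turn (ignoring service)
3. Each time the full pattern completes, increment the count and restart matching from the next event
4. Complete non-overlapping sequences found: 4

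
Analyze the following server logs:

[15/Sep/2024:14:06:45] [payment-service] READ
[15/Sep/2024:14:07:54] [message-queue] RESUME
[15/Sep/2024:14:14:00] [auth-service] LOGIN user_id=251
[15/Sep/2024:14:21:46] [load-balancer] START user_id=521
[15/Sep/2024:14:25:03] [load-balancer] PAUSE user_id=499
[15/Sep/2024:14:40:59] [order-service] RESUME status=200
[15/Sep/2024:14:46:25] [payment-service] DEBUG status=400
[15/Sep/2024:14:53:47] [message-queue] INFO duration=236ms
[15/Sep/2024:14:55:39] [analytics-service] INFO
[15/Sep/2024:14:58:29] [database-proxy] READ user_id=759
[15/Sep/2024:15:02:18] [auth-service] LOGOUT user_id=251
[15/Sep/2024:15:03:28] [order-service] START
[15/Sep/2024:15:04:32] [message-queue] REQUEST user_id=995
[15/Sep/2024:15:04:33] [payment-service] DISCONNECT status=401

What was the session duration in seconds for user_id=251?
2898

To calculate session duration:

1. Find LOGIN event for user_id=251: 15/Sep/2024:14:14:00
2. Find LOGOUT event for user_id=251: 15/Sep/2024:15:02:18
3. Session duration: 15/Sep/2024:15:02:18 - 15/Sep/2024:14:14:00 = 2898 seconds (48 minutes)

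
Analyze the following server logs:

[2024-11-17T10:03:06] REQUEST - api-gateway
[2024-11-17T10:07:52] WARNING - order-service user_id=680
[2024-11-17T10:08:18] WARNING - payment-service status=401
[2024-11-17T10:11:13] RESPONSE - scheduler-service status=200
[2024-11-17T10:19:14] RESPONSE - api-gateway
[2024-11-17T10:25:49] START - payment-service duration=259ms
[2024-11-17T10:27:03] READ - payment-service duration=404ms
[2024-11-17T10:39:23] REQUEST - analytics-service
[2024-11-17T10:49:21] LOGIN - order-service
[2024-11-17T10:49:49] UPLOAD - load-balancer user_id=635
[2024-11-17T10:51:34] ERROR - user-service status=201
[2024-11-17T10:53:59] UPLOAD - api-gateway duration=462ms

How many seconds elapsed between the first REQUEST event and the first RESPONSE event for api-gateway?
968

To find the time between events:

1. Locate the first REQUEST event for api-gateway: 2024-11-17T10:03:06
2. Locate the first RESPONSE event for api-gateway: 2024-11-17T10:19:14
3. Calculate the difference: 2024-11-17T10:19:14 - 2024-11-17T10:03:06 = 968 seconds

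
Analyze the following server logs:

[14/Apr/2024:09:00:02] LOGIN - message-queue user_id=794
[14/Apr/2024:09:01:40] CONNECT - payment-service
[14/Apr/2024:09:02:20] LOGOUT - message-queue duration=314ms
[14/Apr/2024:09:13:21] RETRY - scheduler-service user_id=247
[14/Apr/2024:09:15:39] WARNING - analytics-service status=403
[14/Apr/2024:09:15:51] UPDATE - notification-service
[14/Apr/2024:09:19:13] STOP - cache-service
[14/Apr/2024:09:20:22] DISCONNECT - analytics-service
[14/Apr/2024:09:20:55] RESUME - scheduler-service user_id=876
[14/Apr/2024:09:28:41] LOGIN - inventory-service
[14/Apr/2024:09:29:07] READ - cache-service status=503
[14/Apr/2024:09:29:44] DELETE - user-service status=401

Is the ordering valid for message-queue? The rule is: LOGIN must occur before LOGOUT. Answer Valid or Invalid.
Valid

To validate ordering:

1. Required order: LOGIN → LOGOUT
2. Rule: LOGIN must occur before LOGOUT
3. Check actual order of events for message-queue
4. Result: Valid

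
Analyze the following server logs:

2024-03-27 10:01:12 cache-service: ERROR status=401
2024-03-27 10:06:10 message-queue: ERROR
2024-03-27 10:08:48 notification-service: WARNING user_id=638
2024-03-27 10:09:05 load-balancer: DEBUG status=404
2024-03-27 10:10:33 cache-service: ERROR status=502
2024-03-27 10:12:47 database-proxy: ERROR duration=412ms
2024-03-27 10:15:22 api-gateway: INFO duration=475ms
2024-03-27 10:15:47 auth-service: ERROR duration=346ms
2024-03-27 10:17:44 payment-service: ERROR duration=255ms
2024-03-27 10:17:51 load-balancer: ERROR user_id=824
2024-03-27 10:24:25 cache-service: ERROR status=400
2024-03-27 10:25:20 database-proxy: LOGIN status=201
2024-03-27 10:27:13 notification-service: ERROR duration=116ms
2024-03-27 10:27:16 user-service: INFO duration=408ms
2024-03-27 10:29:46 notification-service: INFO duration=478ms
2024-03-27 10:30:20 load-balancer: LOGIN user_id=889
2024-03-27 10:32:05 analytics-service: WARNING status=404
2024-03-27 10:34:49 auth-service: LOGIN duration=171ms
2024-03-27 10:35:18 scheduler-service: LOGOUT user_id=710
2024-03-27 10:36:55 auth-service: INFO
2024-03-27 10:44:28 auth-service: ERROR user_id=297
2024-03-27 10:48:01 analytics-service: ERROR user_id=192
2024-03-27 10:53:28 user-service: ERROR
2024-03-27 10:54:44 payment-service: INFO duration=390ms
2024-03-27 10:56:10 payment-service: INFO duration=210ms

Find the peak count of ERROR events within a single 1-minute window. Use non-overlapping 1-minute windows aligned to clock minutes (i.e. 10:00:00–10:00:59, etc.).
2

To find the burst window:

1. Divide the log period into non-overlapping 1-minute windows starting at 10:00
2. Count ERROR events in each window
3. Find the window with maximum count
4. Maximum events in a window: 2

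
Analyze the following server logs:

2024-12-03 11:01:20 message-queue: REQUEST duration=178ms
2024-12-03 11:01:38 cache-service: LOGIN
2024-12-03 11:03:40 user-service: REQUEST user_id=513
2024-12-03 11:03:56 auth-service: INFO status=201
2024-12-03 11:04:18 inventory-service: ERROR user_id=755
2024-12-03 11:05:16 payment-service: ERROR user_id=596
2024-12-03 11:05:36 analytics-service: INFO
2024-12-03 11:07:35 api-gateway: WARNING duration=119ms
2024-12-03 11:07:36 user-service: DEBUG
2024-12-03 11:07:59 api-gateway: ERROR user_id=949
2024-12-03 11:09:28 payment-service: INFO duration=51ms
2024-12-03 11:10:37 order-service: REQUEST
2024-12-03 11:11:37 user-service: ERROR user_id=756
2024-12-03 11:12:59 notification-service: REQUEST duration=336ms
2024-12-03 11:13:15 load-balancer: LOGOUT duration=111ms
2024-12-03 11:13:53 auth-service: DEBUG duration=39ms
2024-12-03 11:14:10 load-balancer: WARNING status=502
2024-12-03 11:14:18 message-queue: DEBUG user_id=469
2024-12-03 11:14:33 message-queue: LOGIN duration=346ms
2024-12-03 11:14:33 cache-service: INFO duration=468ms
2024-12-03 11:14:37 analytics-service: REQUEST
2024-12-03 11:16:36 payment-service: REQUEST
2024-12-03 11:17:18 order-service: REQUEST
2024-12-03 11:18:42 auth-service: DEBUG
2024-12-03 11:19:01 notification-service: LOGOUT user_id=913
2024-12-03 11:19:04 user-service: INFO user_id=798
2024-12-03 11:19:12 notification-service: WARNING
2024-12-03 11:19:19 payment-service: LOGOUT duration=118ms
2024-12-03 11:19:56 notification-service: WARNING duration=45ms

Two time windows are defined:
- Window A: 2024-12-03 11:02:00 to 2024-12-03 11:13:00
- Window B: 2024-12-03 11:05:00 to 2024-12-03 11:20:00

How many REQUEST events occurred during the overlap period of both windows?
2

To find overlap events:

1. Window A: 2024-12-03 11:02:00 to 2024-12-03 11:13:00
2. Window B: 2024-12-03 11:05:00 to 2024-12-03 11:20:00
3. Overlap period: 2024-12-03 11:05:00 to 2024-12-03 11:13:00
4. Count REQUEST events in overlap: 2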